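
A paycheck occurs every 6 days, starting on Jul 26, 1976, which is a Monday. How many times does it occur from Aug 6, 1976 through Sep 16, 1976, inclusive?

7

Occurrences land 6·i days after Jul 26, 1976 for i = 0, 1, 2, …
Aug 6, 1976 is 11 days after the start; 11 ÷ 6 = 1 remainder 5; since the remainder is 5, round up to i = 2. First occurrence in the window: #3 on Aug 7, 1976 (2×6 = 12 days in).
Sep 16, 1976 is 52 days after the start; 52 ÷ 6 = 8 remainder 4. Last occurrence in the window: #9 on Sep 12, 1976.
Occurrences #3 through #9: 7 in total.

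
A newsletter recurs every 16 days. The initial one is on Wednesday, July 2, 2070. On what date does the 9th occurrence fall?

November 7, 2070

The 9th occurrence is 8 intervals after the first: 8 × 16 = 128 days after July 2, 2070.
July has 31 days — 29 days to the end of July leaves 99.
August has 31 days (68 left).
September has 30 days (38 left).
October has 31 days (7 left).
7 days into November → November 7, 2070.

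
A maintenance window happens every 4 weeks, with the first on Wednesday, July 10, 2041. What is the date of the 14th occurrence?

The 14th occurrence is 13 intervals after the first: 13 × 28 = 364 days after July 10, 2041.
July has 31 days — 21 days to the end of July leaves 343.
August has 31 days (312 left).
September has 30 days (282 left).
October has 31 days (251 left).
November has 30 days (221 left).
December has 31 days (190 left).
January has 31 days (159 left).
February has 28 days (131 left).
March has 31 days (100 left).
April has 30 days (70 left).
May has 31 days (39 left).
June has 30 days (9 left).
9 days into July → July 9, 2042.

July 9, 2042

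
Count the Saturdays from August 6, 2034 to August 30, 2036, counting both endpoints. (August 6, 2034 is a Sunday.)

August 6, 2034 is a Sunday; the first Saturday on or after it is August 12, 2034 (6 days later).
From August 12, 2034 to August 30, 2036: 141 + 365 + 243 = 749 days (rest of 2034, 2035, to August 30, 2036 in 2036).
749 ÷ 7 = 107 full weeks with remainder 0, so 107 more Saturdays after the first → 108.

108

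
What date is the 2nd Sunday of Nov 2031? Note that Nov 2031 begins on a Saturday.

Nov 9, 2031

Nov 2031 begins on a Saturday, so the first Sunday is Nov 2 (1 day later).
The 2nd Sunday is 1 weeks later: 2 + 7 = 9.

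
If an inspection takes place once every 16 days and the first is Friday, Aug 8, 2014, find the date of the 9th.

Dec 14, 2014

The 9th occurrence is 8 intervals after the first: 8 × 16 = 128 days after Aug 8, 2014.
Aug has 31 days — 23 days to the end of Aug leaves 105.
Sep has 30 days (75 left).
Oct has 31 days (44 left).
Nov has 30 days (14 left).
14 days into Dec → Dec 14, 2014.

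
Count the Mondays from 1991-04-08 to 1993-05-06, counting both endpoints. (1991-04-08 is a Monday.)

1991-04-08 is a Monday; the first Monday on or after it is 1991-04-08.
From 1991-04-08 to 1993-05-06: 267 + 366 + 126 = 759 days (rest of 1991, 1992, to 1993-05-06 in 1993).
759 ÷ 7 = 108 full weeks with remainder 3, so 108 more Mondays after the first → 109.

109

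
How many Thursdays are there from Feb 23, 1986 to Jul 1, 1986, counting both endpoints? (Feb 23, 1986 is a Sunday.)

Feb 23, 1986 is a Sunday; the first Thursday on or after it is Feb 27, 1986 (4 days later).
From Feb 27, 1986 to Jul 1, 1986: 1 + 31 + 30 + 31 + 30 + 1 = 124 days (rest of Feb, Mar, Apr, May, Jun, Jul).
124 ÷ 7 = 17 full weeks with remainder 5, so 17 more Thursdays after the first → 18.

18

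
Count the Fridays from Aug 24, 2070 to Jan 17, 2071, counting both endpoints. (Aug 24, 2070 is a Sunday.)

Aug 24, 2070 is a Sunday; the first Friday on or after it is Aug 29, 2070 (5 days later).
From Aug 29, 2070 to Jan 17, 2071: 2 + 30 + 31 + 30 + 31 + 17 = 141 days (rest of Aug, Sep, Oct, Nov, Dec, Jan).
141 ÷ 7 = 20 full weeks with remainder 1, so 20 more Fridays after the first → 21.

21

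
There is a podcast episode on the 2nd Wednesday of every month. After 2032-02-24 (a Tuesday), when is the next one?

February 2032 starts on a Sunday; its first Wednesday is the 4th, so the 2nd Wednesday is the 11th — 2032-02-11.
That is not after 2032-02-24, so look at March 2032.
March 2032 starts on a Monday; its first Wednesday is the 3rd, so the 2nd Wednesday is the 10th — 2032-03-10.

2032-03-10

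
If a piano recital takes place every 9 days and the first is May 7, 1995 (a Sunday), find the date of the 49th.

Jul 12, 1996

The 49th occurrence is 48 intervals after the first: 48 × 9 = 432 days after May 7, 1995.
May has 31 days — 24 days to the end of May leaves 408.
From end of May to end of 1995 is 214 days (194 left).
Jan has 31 days (163 left).
Feb has 29 days (134 left).
Mar has 31 days (103 left).
Apr has 30 days (73 left).
May has 31 days (42 left).
Jun has 30 days (12 left).
12 days into Jul → Jul 12, 1996.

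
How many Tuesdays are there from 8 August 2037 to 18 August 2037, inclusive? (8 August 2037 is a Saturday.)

2

8 August 2037 is a Saturday; the first Tuesday on or after it is 11 August 2037 (3 days later).
From 11 August 2037 to 18 August 2037 is 18 − 11 = 7 days.
7 ÷ 7 = 1 full weeks with remainder 0, so 1 more Tuesdays after the first → 2.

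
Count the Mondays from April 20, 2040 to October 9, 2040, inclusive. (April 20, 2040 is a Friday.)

25

April 20, 2040 is a Friday; the first Monday on or after it is April 23, 2040 (3 days later).
From April 23, 2040 to October 9, 2040: 7 + 31 + 30 + 31 + 31 + 30 + 9 = 169 days (rest of April, May, June, July, August, September, October).
169 ÷ 7 = 24 full weeks with remainder 1, so 24 more Mondays after the first → 25.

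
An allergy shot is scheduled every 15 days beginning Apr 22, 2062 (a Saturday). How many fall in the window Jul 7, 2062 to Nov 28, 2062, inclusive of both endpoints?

Occurrences land 15·i days after Apr 22, 2062 for i = 0, 1, 2, …
Jul 7, 2062 is 76 days after the start; 76 ÷ 15 = 5 remainder 1; since the remainder is 1, round up to i = 6. First occurrence in the window: #7 on Jul 21, 2062 (6×15 = 90 days in).
Nov 28, 2062 is 220 days after the start; 220 ÷ 15 = 14 remainder 10. Last occurrence in the window: #15 on Nov 18, 2062.
Occurrences #7 through #15: 9 in total.

9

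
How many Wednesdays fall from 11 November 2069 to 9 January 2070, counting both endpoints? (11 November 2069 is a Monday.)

11 November 2069 is a Monday; the first Wednesday on or after it is 13 November 2069 (2 days later).
From 13 November 2069 to 9 January 2070: 17 + 31 + 9 = 57 days (rest of November, December, January).
57 ÷ 7 = 8 full weeks with remainder 1, so 8 more Wednesdays after the first → 9.

9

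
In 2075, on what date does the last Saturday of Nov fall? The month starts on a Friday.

Nov 2075 begins on a Friday, so the first Saturday is Nov 2 (1 day later).
Nov 2075 has 30 days. Adding weeks: 2, 9, 16, 23, 30 — the last one ≤ 30 is the 30th.

Nov 30, 2075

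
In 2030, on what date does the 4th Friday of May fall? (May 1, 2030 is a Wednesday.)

2030-05-24

May 2030 begins on a Wednesday, so the first Friday is May 3 (2 days later).
The 4th Friday is 3 weeks later: 3 + 21 = 24.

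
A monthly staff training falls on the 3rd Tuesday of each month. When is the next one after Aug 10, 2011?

Aug 2011 starts on a Monday; its first Tuesday is the 2nd, so the 3rd Tuesday is the 16th — Aug 16, 2011.
Aug 16, 2011 is after Aug 10, 2011, so that is the next one.

Aug 16, 2011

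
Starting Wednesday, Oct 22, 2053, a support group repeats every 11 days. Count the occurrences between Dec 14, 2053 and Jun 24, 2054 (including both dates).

18

Occurrences land 11·i days after Oct 22, 2053 for i = 0, 1, 2, …
Dec 14, 2053 is 53 days after the start; 53 ÷ 11 = 4 remainder 9; since the remainder is 9, round up to i = 5. First occurrence in the window: #6 on Dec 16, 2053 (5×11 = 55 days in).
Jun 24, 2054 is 245 days after the start; 245 ÷ 11 = 22 remainder 3. Last occurrence in the window: #23 on Jun 21, 2054.
Occurrences #6 through #23: 18 in total.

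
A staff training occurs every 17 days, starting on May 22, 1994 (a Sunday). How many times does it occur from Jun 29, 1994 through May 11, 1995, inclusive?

18

Occurrences land 17·i days after May 22, 1994 for i = 0, 1, 2, …
Jun 29, 1994 is 38 days after the start; 38 ÷ 17 = 2 remainder 4; since the remainder is 4, round up to i = 3. First occurrence in the window: #4 on Jul 12, 1994 (3×17 = 51 days in).
May 11, 1995 is 354 days after the start; 354 ÷ 17 = 20 remainder 14. Last occurrence in the window: #21 on Apr 27, 1995.
Occurrences #4 through #21: 18 in total.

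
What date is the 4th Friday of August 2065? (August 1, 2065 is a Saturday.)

August 28, 2065

August 2065 begins on a Saturday, so the first Friday is August 7 (6 days later).
The 4th Friday is 3 weeks later: 7 + 21 = 28.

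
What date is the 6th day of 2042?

Jan 6, 2042

6 into Jan → Jan 6.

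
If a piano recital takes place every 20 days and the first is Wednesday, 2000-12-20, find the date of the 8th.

The 8th occurrence is 7 intervals after the first: 7 × 20 = 140 days after 2000-12-20.
December has 31 days — 11 days to the end of December leaves 129.
January has 31 days (98 left).
February has 28 days (70 left).
March has 31 days (39 left).
April has 30 days (9 left).
9 days into May → 2001-05-09.

2001-05-09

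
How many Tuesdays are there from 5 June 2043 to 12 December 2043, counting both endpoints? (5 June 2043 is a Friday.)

27

5 June 2043 is a Friday; the first Tuesday on or after it is 9 June 2043 (4 days later).
From 9 June 2043 to 12 December 2043: 21 + 31 + 31 + 30 + 31 + 30 + 12 = 186 days (rest of June, July, August, September, October, November, December).
186 ÷ 7 = 26 full weeks with remainder 4, so 26 more Tuesdays after the first → 27.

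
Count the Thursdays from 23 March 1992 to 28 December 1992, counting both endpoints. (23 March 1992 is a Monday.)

40

23 March 1992 is a Monday; the first Thursday on or after it is 26 March 1992 (3 days later).
From 26 March 1992 to 28 December 1992: 5 + 30 + 31 + 30 + 31 + 31 + 30 + 31 + 30 + 28 = 277 days (rest of March, April, May, June, July, August, September, October, November, December).
277 ÷ 7 = 39 full weeks with remainder 4, so 39 more Thursdays after the first → 40.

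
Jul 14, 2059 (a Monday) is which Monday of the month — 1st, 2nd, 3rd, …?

2nd

Day 14 falls in week ⌈14/7⌉ of the month.
Days 1–7 hold the 1st Monday, 8–14 the 2nd, 15–21 the 3rd, 22–28 the 4th, 29–31 the 5th.
14 is in the range for the 2nd.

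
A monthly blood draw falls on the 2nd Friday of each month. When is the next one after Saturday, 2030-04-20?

2030-05-10

April 2030 starts on a Monday; its first Friday is the 5th, so the 2nd Friday is the 12th — 2030-04-12.
That is not after 2030-04-20, so look at May 2030.
May 2030 starts on a Wednesday; its first Friday is the 3rd, so the 2nd Friday is the 10th — 2030-05-10.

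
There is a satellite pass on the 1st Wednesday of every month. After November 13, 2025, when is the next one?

November 2025 starts on a Saturday, so its 1st Wednesday is November 5, 2025 (4 days in).
That is not after November 13, 2025, so look at December 2025.
December 2025 starts on a Monday, so its 1st Wednesday is December 3, 2025 (2 days in).

December 3, 2025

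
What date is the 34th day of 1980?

Jan has 31 days (34 − 31 = 3 remain).
3 into Feb → Feb 3.

Feb 3, 1980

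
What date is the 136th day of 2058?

January has 31 days (136 − 31 = 105 remain).
February has 28 days (105 − 28 = 77 remain).
March has 31 days (77 − 31 = 46 remain).
April has 30 days (46 − 30 = 16 remain).
16 into May → May 16.

2058-05-16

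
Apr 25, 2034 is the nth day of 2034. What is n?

115

Days in months before Apr: 31 + 28 + 31 = 90.
Plus 25 days into Apr → day 115.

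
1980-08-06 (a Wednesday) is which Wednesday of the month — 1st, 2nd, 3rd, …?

1st

Day 6 falls in week ⌈6/7⌉ of the month.
Days 1–7 hold the 1st Wednesday, 8–14 the 2nd, 15–21 the 3rd, 22–28 the 4th, 29–31 the 5th.
6 is in the range for the 1st.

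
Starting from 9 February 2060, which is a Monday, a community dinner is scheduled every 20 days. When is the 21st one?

15 March 2061

The 21st occurrence is 20 intervals after the first: 20 × 20 = 400 days after 9 February 2060.
February has 29 days — 20 days to the end of February leaves 380.
March has 31 days (349 left).
April has 30 days (319 left).
May has 31 days (288 left).
June has 30 days (258 left).
July has 31 days (227 left).
August has 31 days (196 left).
September has 30 days (166 left).
October has 31 days (135 left).
November has 30 days (105 left).
December has 31 days (74 left).
January has 31 days (43 left).
February has 28 days (15 left).
15 days into March → 15 March 2061.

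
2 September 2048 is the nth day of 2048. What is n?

Days in months before September: 31 + 29 + 31 + 30 + 31 + 30 + 31 + 31 = 244.
Plus 2 days into September → day 246.

246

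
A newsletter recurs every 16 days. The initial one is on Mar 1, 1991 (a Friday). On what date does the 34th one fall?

The 34th occurrence is 33 intervals after the first: 33 × 16 = 528 days after Mar 1, 1991.
Mar has 31 days — 30 days to the end of Mar leaves 498.
From end of Mar to end of 1991 is 275 days (223 left).
Jan has 31 days (192 left).
Feb has 29 days (163 left).
Mar has 31 days (132 left).
Apr has 30 days (102 left).
May has 31 days (71 left).
Jun has 30 days (41 left).
Jul has 31 days (10 left).
10 days into Aug → Aug 10, 1992.

Aug 10, 1992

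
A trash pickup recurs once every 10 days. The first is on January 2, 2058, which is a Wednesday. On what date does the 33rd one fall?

The 33rd occurrence is 32 intervals after the first: 32 × 10 = 320 days after January 2, 2058.
January has 31 days — 29 days to the end of January leaves 291.
February has 28 days (263 left).
March has 31 days (232 left).
April has 30 days (202 left).
May has 31 days (171 left).
June has 30 days (141 left).
July has 31 days (110 left).
August has 31 days (79 left).
September has 30 days (49 left).
October has 31 days (18 left).
18 days into November → November 18, 2058.

November 18, 2058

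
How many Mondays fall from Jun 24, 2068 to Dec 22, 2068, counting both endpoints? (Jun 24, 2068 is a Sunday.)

Jun 24, 2068 is a Sunday; the first Monday on or after it is Jun 25, 2068 (1 day later).
From Jun 25, 2068 to Dec 22, 2068: 5 + 31 + 31 + 30 + 31 + 30 + 22 = 180 days (rest of Jun, Jul, Aug, Sep, Oct, Nov, Dec).
180 ÷ 7 = 25 full weeks with remainder 5, so 25 more Mondays after the first → 26.

26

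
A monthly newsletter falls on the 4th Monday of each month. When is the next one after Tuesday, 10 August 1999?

23 August 1999

August 1999 starts on a Sunday; its first Monday is the 2nd, so the 4th Monday is the 23rd — 23 August 1999.
23 August 1999 is after 10 August 1999, so that is the next one.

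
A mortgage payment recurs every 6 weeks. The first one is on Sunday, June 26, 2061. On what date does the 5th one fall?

December 11, 2061

The 5th occurrence is 4 intervals after the first: 4 × 42 = 168 days after June 26, 2061.
June has 30 days — 4 days to the end of June leaves 164.
July has 31 days (133 left).
August has 31 days (102 left).
September has 30 days (72 left).
October has 31 days (41 left).
November has 30 days (11 left).
11 days into December → December 11, 2061.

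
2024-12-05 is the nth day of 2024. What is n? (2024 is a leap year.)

Days in months before December: 31 + 29 + 31 + 30 + 31 + 30 + 31 + 31 + 30 + 31 + 30 = 335.
Plus 5 days into December → day 340.

340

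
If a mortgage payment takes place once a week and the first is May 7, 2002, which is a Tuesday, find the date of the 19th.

The 19th occurrence is 18 intervals after the first: 18 × 7 = 126 days after May 7, 2002.
May has 31 days — 24 days to the end of May leaves 102.
June has 30 days (72 left).
July has 31 days (41 left).
August has 31 days (10 left).
10 days into September → September 10, 2002.

September 10, 2002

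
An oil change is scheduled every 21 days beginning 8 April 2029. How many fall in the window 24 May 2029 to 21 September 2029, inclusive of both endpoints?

5

Occurrences land 21·i days after 8 April 2029 for i = 0, 1, 2, …
24 May 2029 is 46 days after the start; 46 ÷ 21 = 2 remainder 4; since the remainder is 4, round up to i = 3. First occurrence in the window: #4 on 10 June 2029 (3×21 = 63 days in).
21 September 2029 is 166 days after the start; 166 ÷ 21 = 7 remainder 19. Last occurrence in the window: #8 on 2 September 2029.
Occurrences #4 through #8: 5 in total.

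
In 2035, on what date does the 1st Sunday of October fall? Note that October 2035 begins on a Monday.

October 2035 begins on a Monday, so the first Sunday is October 7 (6 days later).

7 October 2035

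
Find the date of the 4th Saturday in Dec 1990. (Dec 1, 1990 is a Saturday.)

Dec 1990 begins on a Saturday, so the first Saturday is Dec 1.
The 4th Saturday is 3 weeks later: 1 + 21 = 22.

Dec 22, 1990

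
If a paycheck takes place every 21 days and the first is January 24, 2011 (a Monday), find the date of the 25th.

June 11, 2012

The 25th occurrence is 24 intervals after the first: 24 × 21 = 504 days after January 24, 2011.
January has 31 days — 7 days to the end of January leaves 497.
From end of January to end of 2011 is 334 days (163 left).
January has 31 days (132 left).
February has 29 days (103 left).
March has 31 days (72 left).
April has 30 days (42 left).
May has 31 days (11 left).
11 days into June → June 11, 2012.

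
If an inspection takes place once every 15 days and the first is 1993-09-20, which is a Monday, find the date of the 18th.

1994-06-02

The 18th occurrence is 17 intervals after the first: 17 × 15 = 255 days after 1993-09-20.
September has 30 days — 10 days to the end of September leaves 245.
October has 31 days (214 left).
November has 30 days (184 left).
December has 31 days (153 left).
January has 31 days (122 left).
February has 28 days (94 left).
March has 31 days (63 left).
April has 30 days (33 left).
May has 31 days (2 left).
2 days into June → 1994-06-02.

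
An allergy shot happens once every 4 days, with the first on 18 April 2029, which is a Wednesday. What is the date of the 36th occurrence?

5 September 2029

The 36th occurrence is 35 intervals after the first: 35 × 4 = 140 days after 18 April 2029.
April has 30 days — 12 days to the end of April leaves 128.
May has 31 days (97 left).
June has 30 days (67 left).
July has 31 days (36 left).
August has 31 days (5 left).
5 days into September → 5 September 2029.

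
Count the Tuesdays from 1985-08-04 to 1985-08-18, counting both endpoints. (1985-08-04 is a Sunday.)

2

1985-08-04 is a Sunday; the first Tuesday on or after it is 1985-08-06 (2 days later).
From 1985-08-06 to 1985-08-18 is 18 − 6 = 12 days.
12 ÷ 7 = 1 full weeks with remainder 5, so 1 more Tuesdays after the first → 2.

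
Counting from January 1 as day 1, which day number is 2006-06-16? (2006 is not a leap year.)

167

Days in months before June: 31 + 28 + 31 + 30 + 31 = 151.
Plus 16 days into June → day 167.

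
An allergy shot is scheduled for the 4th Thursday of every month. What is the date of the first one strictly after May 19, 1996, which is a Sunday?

May 1996 starts on a Wednesday; its first Thursday is the 2nd, so the 4th Thursday is the 23rd — May 23, 1996.
May 23, 1996 is after May 19, 1996, so that is the next one.

May 23, 1996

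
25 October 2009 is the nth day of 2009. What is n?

298

Days in months before October: 31 + 28 + 31 + 30 + 31 + 30 + 31 + 31 + 30 = 273.
Plus 25 days into October → day 298.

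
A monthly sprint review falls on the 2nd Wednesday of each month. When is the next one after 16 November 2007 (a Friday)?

12 December 2007

November 2007 starts on a Thursday; its first Wednesday is the 7th, so the 2nd Wednesday is the 14th — 14 November 2007.
That is not after 16 November 2007, so look at December 2007.
December 2007 starts on a Saturday; its first Wednesday is the 5th, so the 2nd Wednesday is the 12th — 12 December 2007.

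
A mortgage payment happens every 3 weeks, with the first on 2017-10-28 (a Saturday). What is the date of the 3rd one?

The 3rd occurrence is 2 intervals after the first: 2 × 21 = 42 days after 2017-10-28.
October has 31 days — 3 days to the end of October leaves 39.
November has 30 days (9 left).
9 days into December → 2017-12-09.

2017-12-09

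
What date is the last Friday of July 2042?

July 25, 2042

The first Friday of July 2042 is July 4.
July 2042 has 31 days. Adding weeks: 4, 11, 18, 25 — the last one ≤ 31 is the 25th.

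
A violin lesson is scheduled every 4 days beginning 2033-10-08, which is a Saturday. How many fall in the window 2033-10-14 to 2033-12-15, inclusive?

16

Occurrences land 4·i days after 2033-10-08 for i = 0, 1, 2, …
2033-10-14 is 6 days after the start; 6 ÷ 4 = 1 remainder 2; since the remainder is 2, round up to i = 2. First occurrence in the window: #3 on 2033-10-16 (2×4 = 8 days in).
2033-12-15 is 68 days after the start; 68 ÷ 4 = 17 remainder 0. Last occurrence in the window: #18 on 2033-12-15.
Occurrences #3 through #18: 16 in total.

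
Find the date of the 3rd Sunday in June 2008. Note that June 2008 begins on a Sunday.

15 June 2008

June 2008 begins on a Sunday, so the first Sunday is June 1.
The 3rd Sunday is 2 weeks later: 1 + 14 = 15.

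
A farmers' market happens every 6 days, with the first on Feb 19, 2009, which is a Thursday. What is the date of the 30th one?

Aug 12, 2009

The 30th occurrence is 29 intervals after the first: 29 × 6 = 174 days after Feb 19, 2009.
Feb has 28 days — 9 days to the end of Feb leaves 165.
Mar has 31 days (134 left).
Apr has 30 days (104 left).
May has 31 days (73 left).
Jun has 30 days (43 left).
Jul has 31 days (12 left).
12 days into Aug → Aug 12, 2009.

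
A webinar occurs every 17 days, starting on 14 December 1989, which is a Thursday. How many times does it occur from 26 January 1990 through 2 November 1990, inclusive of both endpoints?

Occurrences land 17·i days after 14 December 1989 for i = 0, 1, 2, …
26 January 1990 is 43 days after the start; 43 ÷ 17 = 2 remainder 9; since the remainder is 9, round up to i = 3. First occurrence in the window: #4 on 3 February 1990 (3×17 = 51 days in).
2 November 1990 is 323 days after the start; 323 ÷ 17 = 19 remainder 0. Last occurrence in the window: #20 on 2 November 1990.
Occurrences #4 through #20: 17 in total.

17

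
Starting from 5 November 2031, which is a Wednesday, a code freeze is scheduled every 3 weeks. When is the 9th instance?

The 9th occurrence is 8 intervals after the first: 8 × 21 = 168 days after 5 November 2031.
November has 30 days — 25 days to the end of November leaves 143.
December has 31 days (112 left).
January has 31 days (81 left).
February has 29 days (52 left).
March has 31 days (21 left).
21 days into April → 21 April 2032.

21 April 2032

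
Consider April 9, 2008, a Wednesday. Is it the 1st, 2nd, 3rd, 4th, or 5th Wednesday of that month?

2nd

Day 9 falls in week ⌈9/7⌉ of the month.
Days 1–7 hold the 1st Wednesday, 8–14 the 2nd, 15–21 the 3rd, 22–28 the 4th, 29–31 the 5th.
9 is in the range for the 2nd.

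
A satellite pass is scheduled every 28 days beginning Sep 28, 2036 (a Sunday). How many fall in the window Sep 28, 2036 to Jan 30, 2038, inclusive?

18

Occurrences land 28·i days after Sep 28, 2036 for i = 0, 1, 2, …
The window opens on the start date, so the first occurrence inside is #1 on Sep 28, 2036.
Jan 30, 2038 is 489 days after the start; 489 ÷ 28 = 17 remainder 13. Last occurrence in the window: #18 on Jan 17, 2038.
Occurrences #1 through #18: 18 in total.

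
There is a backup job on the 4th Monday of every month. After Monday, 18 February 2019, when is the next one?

25 February 2019

February 2019 starts on a Friday; its first Monday is the 4th, so the 4th Monday is the 25th — 25 February 2019.
25 February 2019 is after 18 February 2019, so that is the next one.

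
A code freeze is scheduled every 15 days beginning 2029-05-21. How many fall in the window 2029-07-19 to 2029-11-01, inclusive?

Occurrences land 15·i days after 2029-05-21 for i = 0, 1, 2, …
2029-07-19 is 59 days after the start; 59 ÷ 15 = 3 remainder 14; since the remainder is 14, round up to i = 4. First occurrence in the window: #5 on 2029-07-20 (4×15 = 60 days in).
2029-11-01 is 164 days after the start; 164 ÷ 15 = 10 remainder 14. Last occurrence in the window: #11 on 2029-10-18.
Occurrences #5 through #11: 7 in total.

7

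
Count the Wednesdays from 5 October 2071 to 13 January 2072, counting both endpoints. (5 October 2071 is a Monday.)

15

5 October 2071 is a Monday; the first Wednesday on or after it is 7 October 2071 (2 days later).
From 7 October 2071 to 13 January 2072: 24 + 30 + 31 + 13 = 98 days (rest of October, November, December, January).
98 ÷ 7 = 14 full weeks with remainder 0, so 14 more Wednesdays after the first → 15.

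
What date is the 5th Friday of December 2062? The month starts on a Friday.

December 2062 begins on a Friday, so the first Friday is December 1.
The 5th Friday is 4 weeks later: 1 + 28 = 29.

29 December 2062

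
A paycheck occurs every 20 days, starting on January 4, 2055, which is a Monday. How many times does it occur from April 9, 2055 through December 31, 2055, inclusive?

14

Occurrences land 20·i days after January 4, 2055 for i = 0, 1, 2, …
April 9, 2055 is 95 days after the start; 95 ÷ 20 = 4 remainder 15; since the remainder is 15, round up to i = 5. First occurrence in the window: #6 on April 14, 2055 (5×20 = 100 days in).
December 31, 2055 is 361 days after the start; 361 ÷ 20 = 18 remainder 1. Last occurrence in the window: #19 on December 30, 2055.
Occurrences #6 through #19: 14 in total.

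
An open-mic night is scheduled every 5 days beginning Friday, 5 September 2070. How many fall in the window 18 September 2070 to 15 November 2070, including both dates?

12

Occurrences land 5·i days after 5 September 2070 for i = 0, 1, 2, …
18 September 2070 is 13 days after the start; 13 ÷ 5 = 2 remainder 3; since the remainder is 3, round up to i = 3. First occurrence in the window: #4 on 20 September 2070 (3×5 = 15 days in).
15 November 2070 is 71 days after the start; 71 ÷ 5 = 14 remainder 1. Last occurrence in the window: #15 on 14 November 2070.
Occurrences #4 through #15: 12 in total.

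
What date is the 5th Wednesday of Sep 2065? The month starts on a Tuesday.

Sep 2065 begins on a Tuesday, so the first Wednesday is Sep 2 (1 day later).
The 5th Wednesday is 4 weeks later: 2 + 28 = 30.

Sep 30, 2065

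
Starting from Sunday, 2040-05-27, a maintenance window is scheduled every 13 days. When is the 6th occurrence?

2040-07-31

The 6th occurrence is 5 intervals after the first: 5 × 13 = 65 days after 2040-05-27.
May has 31 days — 4 days to the end of May leaves 61.
June has 30 days (31 left).
31 days into July → 2040-07-31.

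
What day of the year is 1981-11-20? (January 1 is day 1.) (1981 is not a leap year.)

324

Days in months before November: 31 + 28 + 31 + 30 + 31 + 30 + 31 + 31 + 30 + 31 = 304.
Plus 20 days into November → day 324.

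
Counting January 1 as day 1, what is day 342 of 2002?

January has 31 days (342 − 31 = 311 remain).
February has 28 days (311 − 28 = 283 remain).
March has 31 days (283 − 31 = 252 remain).
April has 30 days (252 − 30 = 222 remain).
May has 31 days (222 − 31 = 191 remain).
June has 30 days (191 − 30 = 161 remain).
July has 31 days (161 − 31 = 130 remain).
August has 31 days (130 − 31 = 99 remain).
September has 30 days (99 − 30 = 69 remain).
October has 31 days (69 − 31 = 38 remain).
November has 30 days (38 − 30 = 8 remain).
8 into December → December 8.

December 8, 2002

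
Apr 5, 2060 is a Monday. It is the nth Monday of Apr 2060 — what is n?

Day 5 falls in week ⌈5/7⌉ of the month.
Days 1–7 hold the 1st Monday, 8–14 the 2nd, 15–21 the 3rd, 22–28 the 4th, 29–31 the 5th.
5 is in the range for the 1st.

1st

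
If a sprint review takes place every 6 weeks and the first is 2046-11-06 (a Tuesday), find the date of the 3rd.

2047-01-29

The 3rd occurrence is 2 intervals after the first: 2 × 42 = 84 days after 2046-11-06.
November has 30 days — 24 days to the end of November leaves 60.
December has 31 days (29 left).
29 days into January → 2047-01-29.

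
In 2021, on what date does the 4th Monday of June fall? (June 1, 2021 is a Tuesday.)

June 2021 begins on a Tuesday, so the first Monday is June 7 (6 days later).
The 4th Monday is 3 weeks later: 7 + 21 = 28.

28 June 2021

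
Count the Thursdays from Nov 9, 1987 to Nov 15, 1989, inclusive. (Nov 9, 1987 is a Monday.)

Nov 9, 1987 is a Monday; the first Thursday on or after it is Nov 12, 1987 (3 days later).
From Nov 12, 1987 to Nov 15, 1989: 49 + 366 + 319 = 734 days (rest of 1987, 1988, to Nov 15, 1989 in 1989).
734 ÷ 7 = 104 full weeks with remainder 6, so 104 more Thursdays after the first → 105.

105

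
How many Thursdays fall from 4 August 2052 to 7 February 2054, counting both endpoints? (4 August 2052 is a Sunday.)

4 August 2052 is a Sunday; the first Thursday on or after it is 8 August 2052 (4 days later).
From 8 August 2052 to 7 February 2054: 145 + 365 + 38 = 548 days (rest of 2052, 2053, to 7 February 2054 in 2054).
548 ÷ 7 = 78 full weeks with remainder 2, so 78 more Thursdays after the first → 79.

79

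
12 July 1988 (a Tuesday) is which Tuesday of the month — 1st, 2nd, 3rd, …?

Day 12 falls in week ⌈12/7⌉ of the month.
Days 1–7 hold the 1st Tuesday, 8–14 the 2nd, 15–21 the 3rd, 22–28 the 4th, 29–31 the 5th.
12 is in the range for the 2nd.

2nd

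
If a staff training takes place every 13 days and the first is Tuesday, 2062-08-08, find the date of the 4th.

2062-09-16

The 4th occurrence is 3 intervals after the first: 3 × 13 = 39 days after 2062-08-08.
August has 31 days — 23 days to the end of August leaves 16.
16 days into September → 2062-09-16.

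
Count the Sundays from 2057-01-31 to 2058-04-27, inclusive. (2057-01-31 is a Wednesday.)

2057-01-31 is a Wednesday; the first Sunday on or after it is 2057-02-04 (4 days later).
From 2057-02-04 to 2058-04-27: 330 + 117 = 447 days (rest of 2057, to 2058-04-27 in 2058).
447 ÷ 7 = 63 full weeks with remainder 6, so 63 more Sundays after the first → 64.

64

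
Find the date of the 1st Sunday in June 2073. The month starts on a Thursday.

4 June 2073

June 2073 begins on a Thursday, so the first Sunday is June 4 (3 days later).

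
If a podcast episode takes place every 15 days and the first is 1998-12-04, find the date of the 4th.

1999-01-18

The 4th occurrence is 3 intervals after the first: 3 × 15 = 45 days after 1998-12-04.
December has 31 days — 27 days to the end of December leaves 18.
18 days into January → 1999-01-18.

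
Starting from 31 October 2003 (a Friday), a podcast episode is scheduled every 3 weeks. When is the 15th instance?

20 August 2004

The 15th occurrence is 14 intervals after the first: 14 × 21 = 294 days after 31 October 2003.
October has 31 days — 0 days to the end of October leaves 294.
November has 30 days (264 left).
December has 31 days (233 left).
January has 31 days (202 left).
February has 29 days (173 left).
March has 31 days (142 left).
April has 30 days (112 left).
May has 31 days (81 left).
June has 30 days (51 left).
July has 31 days (20 left).
20 days into August → 20 August 2004.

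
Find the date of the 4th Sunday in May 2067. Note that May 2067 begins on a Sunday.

May 2067 begins on a Sunday, so the first Sunday is May 1.
The 4th Sunday is 3 weeks later: 1 + 21 = 22.

May 22, 2067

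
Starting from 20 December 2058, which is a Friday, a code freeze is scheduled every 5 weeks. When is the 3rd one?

The 3rd occurrence is 2 intervals after the first: 2 × 35 = 70 days after 20 December 2058.
December has 31 days — 11 days to the end of December leaves 59.
January has 31 days (28 left).
28 days into February → 28 February 2059.

28 February 2059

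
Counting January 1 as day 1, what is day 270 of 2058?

January has 31 days (270 − 31 = 239 remain).
February has 28 days (239 − 28 = 211 remain).
March has 31 days (211 − 31 = 180 remain).
April has 30 days (180 − 30 = 150 remain).
May has 31 days (150 − 31 = 119 remain).
June has 30 days (119 − 30 = 89 remain).
July has 31 days (89 − 31 = 58 remain).
August has 31 days (58 − 31 = 27 remain).
27 into September → September 27.

2058-09-27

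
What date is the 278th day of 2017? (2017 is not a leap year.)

January has 31 days (278 − 31 = 247 remain).
February has 28 days (247 − 28 = 219 remain).
March has 31 days (219 − 31 = 188 remain).
April has 30 days (188 − 30 = 158 remain).
May has 31 days (158 − 31 = 127 remain).
June has 30 days (127 − 30 = 97 remain).
July has 31 days (97 − 31 = 66 remain).
August has 31 days (66 − 31 = 35 remain).
September has 30 days (35 − 30 = 5 remain).
5 into October → October 5.

5 October 2017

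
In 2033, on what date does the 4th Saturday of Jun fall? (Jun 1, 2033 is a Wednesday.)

Jun 2033 begins on a Wednesday, so the first Saturday is Jun 4 (3 days later).
The 4th Saturday is 3 weeks later: 4 + 21 = 25.

Jun 25, 2033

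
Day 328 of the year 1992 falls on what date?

January has 31 days (328 − 31 = 297 remain).
February has 29 days (297 − 29 = 268 remain).
March has 31 days (268 − 31 = 237 remain).
April has 30 days (237 − 30 = 207 remain).
May has 31 days (207 − 31 = 176 remain).
June has 30 days (176 − 30 = 146 remain).
July has 31 days (146 − 31 = 115 remain).
August has 31 days (115 − 31 = 84 remain).
September has 30 days (84 − 30 = 54 remain).
October has 31 days (54 − 31 = 23 remain).
23 into November → November 23.

November 23, 1992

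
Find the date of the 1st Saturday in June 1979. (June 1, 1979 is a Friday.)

June 1979 begins on a Friday, so the first Saturday is June 2 (1 day later).

June 2, 1979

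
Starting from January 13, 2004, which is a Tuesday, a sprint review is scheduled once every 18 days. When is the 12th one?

The 12th occurrence is 11 intervals after the first: 11 × 18 = 198 days after January 13, 2004.
January has 31 days — 18 days to the end of January leaves 180.
February has 29 days (151 left).
March has 31 days (120 left).
April has 30 days (90 left).
May has 31 days (59 left).
June has 30 days (29 left).
29 days into July → July 29, 2004.

July 29, 2004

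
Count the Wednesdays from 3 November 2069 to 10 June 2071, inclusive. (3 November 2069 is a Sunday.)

3 November 2069 is a Sunday; the first Wednesday on or after it is 6 November 2069 (3 days later).
From 6 November 2069 to 10 June 2071: 55 + 365 + 161 = 581 days (rest of 2069, 2070, to 10 June 2071 in 2071).
581 ÷ 7 = 83 full weeks with remainder 0, so 83 more Wednesdays after the first → 84.

84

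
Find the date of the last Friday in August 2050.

August 2050 begins on a Monday, so the first Friday is August 5 (4 days later).
August 2050 has 31 days. Adding weeks: 5, 12, 19, 26 — the last one ≤ 31 is the 26th.

2050-08-26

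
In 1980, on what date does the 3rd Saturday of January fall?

January 1980 begins on a Tuesday, so the first Saturday is January 5 (4 days later).
The 3rd Saturday is 2 weeks later: 5 + 14 = 19.

January 19, 1980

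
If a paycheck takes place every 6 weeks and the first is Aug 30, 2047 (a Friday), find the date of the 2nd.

The 2nd occurrence is 1 interval after the first: 1 × 42 = 42 days after Aug 30, 2047.
Aug has 31 days — 1 day to the end of Aug leaves 41.
Sep has 30 days (11 left).
11 days into Oct → Oct 11, 2047.

Oct 11, 2047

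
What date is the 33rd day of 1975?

February 2, 1975

January has 31 days (33 − 31 = 2 remain).
2 into February → February 2.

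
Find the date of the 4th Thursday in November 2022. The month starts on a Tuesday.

November 2022 begins on a Tuesday, so the first Thursday is November 3 (2 days later).
The 4th Thursday is 3 weeks later: 3 + 21 = 24.

November 24, 2022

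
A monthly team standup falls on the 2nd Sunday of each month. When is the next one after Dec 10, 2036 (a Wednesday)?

Dec 14, 2036

Dec 2036 starts on a Monday; its first Sunday is the 7th, so the 2nd Sunday is the 14th — Dec 14, 2036.
Dec 14, 2036 is after Dec 10, 2036, so that is the next one.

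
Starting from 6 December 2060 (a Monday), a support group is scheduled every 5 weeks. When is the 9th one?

The 9th occurrence is 8 intervals after the first: 8 × 35 = 280 days after 6 December 2060.
December has 31 days — 25 days to the end of December leaves 255.
January has 31 days (224 left).
February has 28 days (196 left).
March has 31 days (165 left).
April has 30 days (135 left).
May has 31 days (104 left).
June has 30 days (74 left).
July has 31 days (43 left).
August has 31 days (12 left).
12 days into September → 12 September 2061.

12 September 2061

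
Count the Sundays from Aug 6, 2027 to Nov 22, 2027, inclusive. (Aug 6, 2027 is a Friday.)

Aug 6, 2027 is a Friday; the first Sunday on or after it is Aug 8, 2027 (2 days later).
From Aug 8, 2027 to Nov 22, 2027: 23 + 30 + 31 + 22 = 106 days (rest of Aug, Sep, Oct, Nov).
106 ÷ 7 = 15 full weeks with remainder 1, so 15 more Sundays after the first → 16.

16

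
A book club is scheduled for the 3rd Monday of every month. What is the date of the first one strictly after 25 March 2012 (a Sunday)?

16 April 2012

March 2012 starts on a Thursday; its first Monday is the 5th, so the 3rd Monday is the 19th — 19 March 2012.
That is not after 25 March 2012, so look at April 2012.
April 2012 starts on a Sunday; its first Monday is the 2nd, so the 3rd Monday is the 16th — 16 April 2012.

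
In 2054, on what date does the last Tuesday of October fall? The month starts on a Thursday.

27 October 2054

October 2054 begins on a Thursday, so the first Tuesday is October 6 (5 days later).
October 2054 has 31 days. Adding weeks: 6, 13, 20, 27 — the last one ≤ 31 is the 27th.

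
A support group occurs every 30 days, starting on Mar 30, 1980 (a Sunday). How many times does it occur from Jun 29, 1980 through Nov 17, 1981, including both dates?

16

Occurrences land 30·i days after Mar 30, 1980 for i = 0, 1, 2, …
Jun 29, 1980 is 91 days after the start; 91 ÷ 30 = 3 remainder 1; since the remainder is 1, round up to i = 4. First occurrence in the window: #5 on Jul 28, 1980 (4×30 = 120 days in).
Nov 17, 1981 is 597 days after the start; 597 ÷ 30 = 19 remainder 27. Last occurrence in the window: #20 on Oct 21, 1981.
Occurrences #5 through #20: 16 in total.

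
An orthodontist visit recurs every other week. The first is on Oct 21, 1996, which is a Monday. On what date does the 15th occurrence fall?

May 5, 1997

The 15th occurrence is 14 intervals after the first: 14 × 14 = 196 days after Oct 21, 1996.
Oct has 31 days — 10 days to the end of Oct leaves 186.
Nov has 30 days (156 left).
Dec has 31 days (125 left).
Jan has 31 days (94 left).
Feb has 28 days (66 left).
Mar has 31 days (35 left).
Apr has 30 days (5 left).
5 days into May → May 5, 1997.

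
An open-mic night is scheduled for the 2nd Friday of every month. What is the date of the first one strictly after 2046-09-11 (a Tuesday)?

September 2046 starts on a Saturday; its first Friday is the 7th, so the 2nd Friday is the 14th — 2046-09-14.
2046-09-14 is after 2046-09-11, so that is the next one.

2046-09-14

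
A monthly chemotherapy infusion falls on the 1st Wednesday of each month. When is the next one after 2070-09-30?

2070-10-01

September 2070 starts on a Monday, so its 1st Wednesday is 2070-09-03 (2 days in).
That is not after 2070-09-30, so look at October 2070.
October 2070 starts on a Wednesday, so its 1st Wednesday is 2070-10-01.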